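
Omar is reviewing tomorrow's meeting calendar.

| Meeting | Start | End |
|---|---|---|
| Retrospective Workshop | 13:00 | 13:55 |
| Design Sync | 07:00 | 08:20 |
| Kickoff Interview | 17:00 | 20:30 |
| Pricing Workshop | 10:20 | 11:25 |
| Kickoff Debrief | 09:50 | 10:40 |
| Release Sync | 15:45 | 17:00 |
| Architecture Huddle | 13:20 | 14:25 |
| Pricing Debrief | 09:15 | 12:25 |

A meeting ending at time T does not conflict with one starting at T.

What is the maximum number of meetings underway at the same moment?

3

Walk through starts and ends in time order (an end at T is processed before a start at T):
07:00 start Design Sync → 1
08:20 end Design Sync → 0
09:15 start Pricing Debrief → 1
09:50 start Kickoff Debrief → 2
10:20 start Pricing Workshop → 3
10:40 end Kickoff Debrief → 2
11:25 end Pricing Workshop → 1
12:25 end Pricing Debrief → 0
13:00 start Retrospective Workshop → 1
13:20 start Architecture Huddle → 2
13:55 end Retrospective Workshop → 1
14:25 end Architecture Huddle → 0
15:45 start Release Sync → 1
17:00 end Release Sync → 0
17:00 start Kickoff Interview → 1
20:30 end Kickoff Interview → 0
Peak is 3, at 10:20 (Kickoff Debrief, Pricing Debrief, Pricing Workshop).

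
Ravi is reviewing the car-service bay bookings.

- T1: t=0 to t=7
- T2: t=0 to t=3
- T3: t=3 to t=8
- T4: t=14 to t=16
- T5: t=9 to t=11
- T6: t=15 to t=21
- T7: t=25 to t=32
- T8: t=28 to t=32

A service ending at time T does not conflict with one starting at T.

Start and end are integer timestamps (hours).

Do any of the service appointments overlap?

Yes

Sorted by start: T1, T2, T3, T5, T4, T6, T7, T8.
T2 starts before T1 ends → T1 and T2 overlap.
That's a conflict, so the schedule is not conflict-free.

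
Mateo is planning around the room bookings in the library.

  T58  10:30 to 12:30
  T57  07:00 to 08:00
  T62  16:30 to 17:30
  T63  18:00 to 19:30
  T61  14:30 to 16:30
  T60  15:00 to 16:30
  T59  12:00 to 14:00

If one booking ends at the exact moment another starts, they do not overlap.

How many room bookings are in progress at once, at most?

Sweep the timeline, counting +1 at each start and −1 at each end (ends before starts at a tie):
07:00 start T57 → 1
08:00 end T57 → 0
10:30 start T58 → 1
12:00 start T59 → 2
12:30 end T58 → 1
14:00 end T59 → 0
14:30 start T61 → 1
15:00 start T60 → 2
16:30 end T60 → 1
16:30 end T61 → 0
16:30 start T62 → 1
17:30 end T62 → 0
18:00 start T63 → 1
19:30 end T63 → 0
Peak is 2, at 12:00 (T58, T59).

2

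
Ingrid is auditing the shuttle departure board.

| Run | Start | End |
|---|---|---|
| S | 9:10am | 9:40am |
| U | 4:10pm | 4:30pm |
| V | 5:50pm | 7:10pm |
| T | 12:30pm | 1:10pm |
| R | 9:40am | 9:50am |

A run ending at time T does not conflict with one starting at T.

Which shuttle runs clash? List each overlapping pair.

Sorted by start: S, R, T, U, V.
R starts exactly when S ends (back-to-back, no overlap), so S has no further overlaps.
T starts after R ends, so R has no further overlaps.
U starts after T ends, so T has no further overlaps.
V starts after U ends.

no overlapping pairs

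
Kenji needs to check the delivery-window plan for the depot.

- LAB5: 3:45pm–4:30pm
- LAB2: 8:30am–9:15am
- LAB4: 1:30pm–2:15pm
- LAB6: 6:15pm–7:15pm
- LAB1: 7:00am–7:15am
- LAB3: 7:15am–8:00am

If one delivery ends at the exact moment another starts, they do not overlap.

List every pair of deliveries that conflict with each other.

none

Sorted by start: LAB1, LAB3, LAB2, LAB4, LAB5, LAB6.
LAB3 starts exactly when LAB1 ends (back-to-back, no overlap), so LAB1 has no further overlaps.
LAB2 starts after LAB3 ends, so LAB3 has no further overlaps.
LAB4 starts after LAB2 ends, so LAB2 has no further overlaps.
LAB5 starts after LAB4 ends, so LAB4 has no further overlaps.
LAB6 starts after LAB5 ends.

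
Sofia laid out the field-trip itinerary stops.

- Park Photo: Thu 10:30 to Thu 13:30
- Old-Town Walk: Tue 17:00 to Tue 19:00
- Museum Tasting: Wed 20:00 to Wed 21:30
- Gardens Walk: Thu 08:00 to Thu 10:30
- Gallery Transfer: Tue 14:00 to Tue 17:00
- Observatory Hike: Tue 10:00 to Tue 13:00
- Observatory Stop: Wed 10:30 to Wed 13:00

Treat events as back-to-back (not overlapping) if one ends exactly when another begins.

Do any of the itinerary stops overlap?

No

Two intervals overlap when each starts before the other ends.
Sorted by start: Observatory Hike, Gallery Transfer, Old-Town Walk, Observatory Stop, Museum Tasting, Gardens Walk, Park Photo.
Gallery Transfer starts after Observatory Hike ends; Observatory Hike is clear from here.
Old-Town Walk starts exactly when Gallery Transfer ends (back-to-back, no overlap); Gallery Transfer is clear from here.
Observatory Stop starts after Old-Town Walk ends; Old-Town Walk is clear from here.
Museum Tasting starts after Observatory Stop ends; Observatory Stop is clear from here.
Gardens Walk starts after Museum Tasting ends; Museum Tasting is clear from here.
Park Photo starts exactly when Gardens Walk ends (back-to-back, no overlap).
Every pair is clear; the schedule has no overlaps.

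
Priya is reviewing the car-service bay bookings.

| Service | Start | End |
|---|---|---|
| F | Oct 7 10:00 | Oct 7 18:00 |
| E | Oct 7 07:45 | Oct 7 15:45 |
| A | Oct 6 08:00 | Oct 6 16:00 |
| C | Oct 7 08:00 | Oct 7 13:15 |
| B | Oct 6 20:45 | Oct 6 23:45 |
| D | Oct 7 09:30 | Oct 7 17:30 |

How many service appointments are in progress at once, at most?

4

Walk through starts and ends in time order (an end at T is processed before a start at T):
Oct 6 08:00 start A → 1
Oct 6 16:00 end A → 0
Oct 6 20:45 start B → 1
Oct 6 23:45 end B → 0
Oct 7 07:45 start E → 1
Oct 7 08:00 start C → 2
Oct 7 09:30 start D → 3
Oct 7 10:00 start F → 4
Oct 7 13:15 end C → 3
Oct 7 15:45 end E → 2
Oct 7 17:30 end D → 1
Oct 7 18:00 end F → 0
Peak is 4, at Oct 7 10:00 (C, D, E, F).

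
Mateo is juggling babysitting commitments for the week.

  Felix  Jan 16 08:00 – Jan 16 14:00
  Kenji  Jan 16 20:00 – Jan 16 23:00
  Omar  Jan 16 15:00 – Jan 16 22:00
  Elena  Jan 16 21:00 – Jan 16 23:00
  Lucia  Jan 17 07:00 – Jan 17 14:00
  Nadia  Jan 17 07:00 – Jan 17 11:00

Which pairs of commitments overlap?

Sorted by start: Felix, Omar, Kenji, Elena, Lucia, Nadia.
Omar starts after Felix ends, so Felix has no further overlaps.
Kenji starts before Omar ends → Omar and Kenji overlap.
Elena starts before Omar ends → Omar and Elena overlap.
Lucia starts after Omar ends, so Omar has no further overlaps.
Elena starts before Kenji ends → Kenji and Elena overlap.
Lucia starts after Kenji ends, so Kenji has no further overlaps.
Lucia starts after Elena ends, so Elena has no further overlaps.
Nadia starts before Lucia ends → Lucia and Nadia overlap.

Elena & Kenji, Elena & Omar, Kenji & Omar, Lucia & Nadia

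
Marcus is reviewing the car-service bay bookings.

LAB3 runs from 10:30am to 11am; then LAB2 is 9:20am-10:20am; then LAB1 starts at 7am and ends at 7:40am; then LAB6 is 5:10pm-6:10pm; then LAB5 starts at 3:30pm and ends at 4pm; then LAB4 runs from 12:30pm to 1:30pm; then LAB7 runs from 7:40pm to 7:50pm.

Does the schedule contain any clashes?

Sorted by start: LAB1, LAB2, LAB3, LAB4, LAB5, LAB6, LAB7.
LAB2 starts after LAB1 ends; LAB1 is clear from here.
LAB3 starts after LAB2 ends; LAB2 is clear from here.
LAB4 starts after LAB3 ends; LAB3 is clear from here.
LAB5 starts after LAB4 ends; LAB4 is clear from here.
LAB6 starts after LAB5 ends; LAB5 is clear from here.
LAB7 starts after LAB6 ends.
Every pair is clear; the schedule has no overlaps.

No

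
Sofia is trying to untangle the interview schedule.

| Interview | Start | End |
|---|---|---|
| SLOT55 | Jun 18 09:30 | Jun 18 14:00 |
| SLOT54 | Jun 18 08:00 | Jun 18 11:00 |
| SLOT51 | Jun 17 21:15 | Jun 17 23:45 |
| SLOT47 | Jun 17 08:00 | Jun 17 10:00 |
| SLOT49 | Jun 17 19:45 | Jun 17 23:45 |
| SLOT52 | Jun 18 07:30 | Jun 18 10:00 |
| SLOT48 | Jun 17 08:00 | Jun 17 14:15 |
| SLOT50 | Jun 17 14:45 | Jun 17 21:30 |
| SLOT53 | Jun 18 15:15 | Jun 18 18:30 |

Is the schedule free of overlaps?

Sorted by start: SLOT47, SLOT48, SLOT50, SLOT49, SLOT51, SLOT52, SLOT54, SLOT55, SLOT53.
SLOT48 starts before SLOT47 ends → SLOT47 and SLOT48 overlap.
That's a conflict, so the schedule is not conflict-free.

No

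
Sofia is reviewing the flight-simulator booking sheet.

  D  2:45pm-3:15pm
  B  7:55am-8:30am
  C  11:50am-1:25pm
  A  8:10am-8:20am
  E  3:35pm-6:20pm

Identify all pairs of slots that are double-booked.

A & B

Two intervals overlap when each starts before the other ends.
Sorted by start: B, A, C, D, E.
A starts before B ends → B and A overlap.
C starts after B ends — done with B.
C starts after A ends — done with A.
D starts after C ends — done with C.
E starts after D ends.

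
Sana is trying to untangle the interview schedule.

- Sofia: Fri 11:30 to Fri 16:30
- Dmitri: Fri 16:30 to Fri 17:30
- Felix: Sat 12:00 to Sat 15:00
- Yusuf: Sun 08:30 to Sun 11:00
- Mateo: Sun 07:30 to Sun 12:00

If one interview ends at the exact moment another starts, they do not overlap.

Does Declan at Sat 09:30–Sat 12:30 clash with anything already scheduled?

Sofia: ends Fri 16:30 at or before Declan starts Sat 09:30 → clear.
Dmitri: ends Fri 17:30 at or before Declan starts Sat 09:30 → clear.
Felix: starts Sat 12:00 before Declan ends Sat 12:30, and ends Sat 15:00 after Declan starts Sat 09:30 → overlap.
Mateo: starts Sun 07:30 at or after Declan ends Sat 12:30 → clear.
Yusuf: starts Sun 08:30 at or after Declan ends Sat 12:30 → clear.
Declan overlaps Felix.

Yes — it overlaps Felix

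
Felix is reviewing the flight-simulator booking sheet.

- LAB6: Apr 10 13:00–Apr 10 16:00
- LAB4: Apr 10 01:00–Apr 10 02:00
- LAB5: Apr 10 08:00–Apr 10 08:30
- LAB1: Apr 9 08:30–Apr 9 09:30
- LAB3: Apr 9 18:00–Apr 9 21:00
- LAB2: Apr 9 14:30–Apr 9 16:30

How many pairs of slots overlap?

Sorted by start: LAB1, LAB2, LAB3, LAB4, LAB5, LAB6.
LAB2 starts after LAB1 ends, so LAB1 has no further overlaps.
LAB3 starts after LAB2 ends, so LAB2 has no further overlaps.
LAB4 starts after LAB3 ends, so LAB3 has no further overlaps.
LAB5 starts after LAB4 ends, so LAB4 has no further overlaps.
LAB6 starts after LAB5 ends.
No pair overlaps.

0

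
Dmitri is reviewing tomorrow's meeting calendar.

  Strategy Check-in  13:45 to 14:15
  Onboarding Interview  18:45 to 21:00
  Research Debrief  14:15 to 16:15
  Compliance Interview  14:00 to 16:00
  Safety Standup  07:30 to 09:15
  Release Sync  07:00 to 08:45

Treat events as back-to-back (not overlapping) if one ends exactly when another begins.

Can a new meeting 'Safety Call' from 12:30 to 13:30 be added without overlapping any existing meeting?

Yes — the slot is free

Release Sync: ends 08:45 at or before Safety Call starts 12:30 → clear.
Safety Standup: ends 09:15 at or before Safety Call starts 12:30 → clear.
Strategy Check-in: starts 13:45 at or after Safety Call ends 13:30 → clear.
Compliance Interview: starts 14:00 at or after Safety Call ends 13:30 → clear.
Research Debrief: starts 14:15 at or after Safety Call ends 13:30 → clear.
Onboarding Interview: starts 18:45 at or after Safety Call ends 13:30 → clear.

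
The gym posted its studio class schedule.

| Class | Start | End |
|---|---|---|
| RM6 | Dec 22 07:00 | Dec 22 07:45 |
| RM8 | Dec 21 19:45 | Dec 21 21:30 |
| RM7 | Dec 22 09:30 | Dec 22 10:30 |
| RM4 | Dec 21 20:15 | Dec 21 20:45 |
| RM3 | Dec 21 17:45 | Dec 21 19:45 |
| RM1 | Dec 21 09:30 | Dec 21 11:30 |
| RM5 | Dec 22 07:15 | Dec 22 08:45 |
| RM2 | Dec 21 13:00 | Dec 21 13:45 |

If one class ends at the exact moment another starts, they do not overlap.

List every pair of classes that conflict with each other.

Sorted by start: RM1, RM2, RM3, RM8, RM4, RM6, RM5, RM7.
RM2 starts after RM1 ends — done with RM1.
RM3 starts after RM2 ends — done with RM2.
RM8 starts exactly when RM3 ends (back-to-back, no overlap) — done with RM3.
RM4 starts before RM8 ends → RM8 and RM4 overlap.
RM6 starts after RM8 ends — done with RM8.
RM6 starts after RM4 ends — done with RM4.
RM5 starts before RM6 ends → RM6 and RM5 overlap.
RM7 starts after RM6 ends.
RM7 starts after RM5 ends.

RM4 & RM8, RM5 & RM6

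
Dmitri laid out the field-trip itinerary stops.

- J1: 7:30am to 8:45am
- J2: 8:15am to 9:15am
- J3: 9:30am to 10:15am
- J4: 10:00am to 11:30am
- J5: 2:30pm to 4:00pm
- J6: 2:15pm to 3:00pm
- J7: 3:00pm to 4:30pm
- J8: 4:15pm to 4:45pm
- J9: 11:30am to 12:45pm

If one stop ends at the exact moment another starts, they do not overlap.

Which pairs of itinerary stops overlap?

J1 & J2, J3 & J4, J5 & J6, J5 & J7, J7 & J8

Sorted by start: J1, J2, J3, J4, J9, J6, J5, J7, J8.
J2 starts before J1 ends → J1 and J2 overlap.
J3 starts after J1 ends; J1 is clear from here.
J3 starts after J2 ends; J2 is clear from here.
J4 starts before J3 ends → J3 and J4 overlap.
J9 starts after J3 ends; J3 is clear from here.
J9 starts exactly when J4 ends (back-to-back, no overlap); J4 is clear from here.
J6 starts after J9 ends; J9 is clear from here.
J5 starts before J6 ends → J6 and J5 overlap.
J7 starts exactly when J6 ends (back-to-back, no overlap); J6 is clear from here.
J7 starts before J5 ends → J5 and J7 overlap.
J8 starts after J5 ends.
J8 starts before J7 ends → J7 and J8 overlap.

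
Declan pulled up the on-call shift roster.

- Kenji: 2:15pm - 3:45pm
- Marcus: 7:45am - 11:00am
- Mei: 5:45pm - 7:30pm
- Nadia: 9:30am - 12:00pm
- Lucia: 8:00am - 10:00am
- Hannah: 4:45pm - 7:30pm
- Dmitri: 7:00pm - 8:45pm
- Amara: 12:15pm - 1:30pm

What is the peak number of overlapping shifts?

Sort all start/end points and keep a running count:
7:45am start Marcus → 1
8:00am start Lucia → 2
9:30am start Nadia → 3
10:00am end Lucia → 2
11:00am end Marcus → 1
12:00pm end Nadia → 0
12:15pm start Amara → 1
1:30pm end Amara → 0
2:15pm start Kenji → 1
3:45pm end Kenji → 0
4:45pm start Hannah → 1
5:45pm start Mei → 2
7:00pm start Dmitri → 3
7:30pm end Hannah → 2
7:30pm end Mei → 1
8:45pm end Dmitri → 0
Peak is 3, at 9:30am (Lucia, Marcus, Nadia).

3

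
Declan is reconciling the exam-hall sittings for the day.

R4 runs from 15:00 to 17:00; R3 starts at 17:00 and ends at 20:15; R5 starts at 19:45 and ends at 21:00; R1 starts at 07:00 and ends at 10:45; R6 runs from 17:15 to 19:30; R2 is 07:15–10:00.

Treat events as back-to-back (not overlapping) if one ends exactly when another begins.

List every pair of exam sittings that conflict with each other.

R1 & R2, R3 & R5, R3 & R6

Sorted by start: R1, R2, R4, R3, R6, R5.
R2 starts before R1 ends → R1 and R2 overlap.
R4 starts after R1 ends, so R1 has no further overlaps.
R4 starts after R2 ends, so R2 has no further overlaps.
R3 starts exactly when R4 ends (back-to-back, no overlap), so R4 has no further overlaps.
R6 starts before R3 ends → R3 and R6 overlap.
R5 starts before R3 ends → R3 and R5 overlap.
R5 starts after R6 ends.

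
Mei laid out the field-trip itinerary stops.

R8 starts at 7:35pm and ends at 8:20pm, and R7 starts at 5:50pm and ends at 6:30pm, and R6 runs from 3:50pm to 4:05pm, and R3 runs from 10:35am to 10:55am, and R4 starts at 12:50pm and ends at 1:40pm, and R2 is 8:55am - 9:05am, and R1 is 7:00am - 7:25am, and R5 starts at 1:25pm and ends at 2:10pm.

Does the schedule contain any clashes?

Yes

Sorted by start: R1, R2, R3, R4, R5, R6, R7, R8.
R2 starts after R1 ends; R1 is clear from here.
R3 starts after R2 ends; R2 is clear from here.
R4 starts after R3 ends; R3 is clear from here.
R5 starts before R4 ends → R4 and R5 overlap.
That's a conflict, so the schedule is not conflict-free.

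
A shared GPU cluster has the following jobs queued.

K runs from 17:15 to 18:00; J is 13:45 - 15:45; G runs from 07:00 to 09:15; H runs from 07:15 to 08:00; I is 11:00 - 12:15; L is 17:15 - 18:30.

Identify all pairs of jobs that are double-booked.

G & H, K & L

Sorted by start: G, H, I, J, K, L.
H starts before G ends → G and H overlap.
I starts after G ends, so nothing later overlaps G either.
I starts after H ends, so nothing later overlaps H either.
J starts after I ends, so nothing later overlaps I either.
K starts after J ends, so nothing later overlaps J either.
L starts before K ends → K and L overlap.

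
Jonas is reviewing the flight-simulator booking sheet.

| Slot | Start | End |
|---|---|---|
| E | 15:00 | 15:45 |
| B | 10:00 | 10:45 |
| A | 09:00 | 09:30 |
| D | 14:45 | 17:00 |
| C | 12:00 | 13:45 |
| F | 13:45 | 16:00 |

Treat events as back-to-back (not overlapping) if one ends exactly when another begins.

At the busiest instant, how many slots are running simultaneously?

3

Walk through starts and ends in time order (an end at T is processed before a start at T):
09:00 start A → 1
09:30 end A → 0
10:00 start B → 1
10:45 end B → 0
12:00 start C → 1
13:45 end C → 0
13:45 start F → 1
14:45 start D → 2
15:00 start E → 3
15:45 end E → 2
16:00 end F → 1
17:00 end D → 0
Peak is 3, at 15:00 (D, E, F).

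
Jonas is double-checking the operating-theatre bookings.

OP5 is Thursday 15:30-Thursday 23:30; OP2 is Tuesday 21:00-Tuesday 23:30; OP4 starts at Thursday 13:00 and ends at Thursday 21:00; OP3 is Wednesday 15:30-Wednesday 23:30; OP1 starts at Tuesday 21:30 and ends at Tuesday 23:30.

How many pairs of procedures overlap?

Check each pair: they overlap iff neither finishes before the other starts.
Sorted by start: OP2, OP1, OP3, OP4, OP5.
OP1 starts before OP2 ends → OP2 and OP1 overlap.
OP3 starts after OP2 ends; OP2 is clear from here.
OP3 starts after OP1 ends; OP1 is clear from here.
OP4 starts after OP3 ends; OP3 is clear from here.
OP5 starts before OP4 ends → OP4 and OP5 overlap.
Overlapping pairs: OP1 & OP2, OP4 & OP5 — 2 in total.

2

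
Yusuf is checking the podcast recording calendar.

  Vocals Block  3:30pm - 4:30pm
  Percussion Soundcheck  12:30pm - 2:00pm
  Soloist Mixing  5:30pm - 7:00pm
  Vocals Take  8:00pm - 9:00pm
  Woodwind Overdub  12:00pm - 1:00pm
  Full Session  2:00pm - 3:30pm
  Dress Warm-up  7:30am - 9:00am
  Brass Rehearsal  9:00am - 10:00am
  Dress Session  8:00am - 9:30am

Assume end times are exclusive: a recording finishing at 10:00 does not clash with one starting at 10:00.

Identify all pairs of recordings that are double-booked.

Brass Rehearsal & Dress Session, Dress Session & Dress Warm-up, Percussion Soundcheck & Woodwind Overdub

Check each pair: they overlap iff neither finishes before the other starts.
Sorted by start: Dress Warm-up, Dress Session, Brass Rehearsal, Woodwind Overdub, Percussion Soundcheck, Full Session, Vocals Block, Soloist Mixing, Vocals Take.
Dress Session starts before Dress Warm-up ends → Dress Warm-up and Dress Session overlap.
Brass Rehearsal starts exactly when Dress Warm-up ends (back-to-back, no overlap), so nothing later overlaps Dress Warm-up either.
Brass Rehearsal starts before Dress Session ends → Dress Session and Brass Rehearsal overlap.
Woodwind Overdub starts after Dress Session ends, so nothing later overlaps Dress Session either.
Woodwind Overdub starts after Brass Rehearsal ends, so nothing later overlaps Brass Rehearsal either.
Percussion Soundcheck starts before Woodwind Overdub ends → Woodwind Overdub and Percussion Soundcheck overlap.
Full Session starts after Woodwind Overdub ends, so nothing later overlaps Woodwind Overdub either.
Full Session starts exactly when Percussion Soundcheck ends (back-to-back, no overlap), so nothing later overlaps Percussion Soundcheck either.
Vocals Block starts exactly when Full Session ends (back-to-back, no overlap), so nothing later overlaps Full Session either.
Soloist Mixing starts after Vocals Block ends, so nothing later overlaps Vocals Block either.
Vocals Take starts after Soloist Mixing ends.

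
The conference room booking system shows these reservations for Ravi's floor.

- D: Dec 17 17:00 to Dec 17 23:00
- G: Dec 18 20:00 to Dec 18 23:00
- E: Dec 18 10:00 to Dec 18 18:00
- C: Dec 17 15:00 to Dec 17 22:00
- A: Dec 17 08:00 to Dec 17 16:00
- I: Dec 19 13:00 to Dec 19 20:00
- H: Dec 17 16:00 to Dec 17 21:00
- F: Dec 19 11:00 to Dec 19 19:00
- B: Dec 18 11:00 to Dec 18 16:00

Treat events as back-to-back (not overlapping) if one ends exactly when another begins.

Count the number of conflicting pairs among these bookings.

Sorted by start: A, C, H, D, E, B, G, F, I.
C starts before A ends → A and C overlap.
H starts exactly when A ends (back-to-back, no overlap), so A has no further overlaps.
H starts before C ends → C and H overlap.
D starts before C ends → C and D overlap.
E starts after C ends, so C has no further overlaps.
D starts before H ends → H and D overlap.
E starts after H ends, so H has no further overlaps.
E starts after D ends, so D has no further overlaps.
B starts before E ends → E and B overlap.
G starts after E ends, so E has no further overlaps.
G starts after B ends, so B has no further overlaps.
F starts after G ends, so G has no further overlaps.
I starts before F ends → F and I overlap.
Overlapping pairs: A & C, B & E, C & D, C & H, D & H, F & I — 6 in total.

6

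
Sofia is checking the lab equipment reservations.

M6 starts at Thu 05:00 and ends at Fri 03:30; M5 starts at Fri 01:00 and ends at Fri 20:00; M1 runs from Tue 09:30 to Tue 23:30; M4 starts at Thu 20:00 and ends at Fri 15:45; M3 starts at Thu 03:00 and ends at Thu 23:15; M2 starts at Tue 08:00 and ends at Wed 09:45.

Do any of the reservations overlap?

Sorted by start: M2, M1, M3, M6, M4, M5.
M1 starts before M2 ends → M2 and M1 overlap.
That's a conflict, so the schedule is not conflict-free.

Yes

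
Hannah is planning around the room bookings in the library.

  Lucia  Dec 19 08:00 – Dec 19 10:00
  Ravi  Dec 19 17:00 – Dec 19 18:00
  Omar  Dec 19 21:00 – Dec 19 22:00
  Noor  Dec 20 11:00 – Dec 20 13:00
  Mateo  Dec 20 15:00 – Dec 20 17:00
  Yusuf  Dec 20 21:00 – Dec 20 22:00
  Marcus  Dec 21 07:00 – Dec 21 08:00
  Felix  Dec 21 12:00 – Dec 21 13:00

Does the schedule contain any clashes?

No

Sorted by start: Lucia, Ravi, Omar, Noor, Mateo, Yusuf, Marcus, Felix.
Ravi starts after Lucia ends; Lucia is clear from here.
Omar starts after Ravi ends; Ravi is clear from here.
Noor starts after Omar ends; Omar is clear from here.
Mateo starts after Noor ends; Noor is clear from here.
Yusuf starts after Mateo ends; Mateo is clear from here.
Marcus starts after Yusuf ends; Yusuf is clear from here.
Felix starts after Marcus ends.
Every pair is clear; the schedule has no overlaps.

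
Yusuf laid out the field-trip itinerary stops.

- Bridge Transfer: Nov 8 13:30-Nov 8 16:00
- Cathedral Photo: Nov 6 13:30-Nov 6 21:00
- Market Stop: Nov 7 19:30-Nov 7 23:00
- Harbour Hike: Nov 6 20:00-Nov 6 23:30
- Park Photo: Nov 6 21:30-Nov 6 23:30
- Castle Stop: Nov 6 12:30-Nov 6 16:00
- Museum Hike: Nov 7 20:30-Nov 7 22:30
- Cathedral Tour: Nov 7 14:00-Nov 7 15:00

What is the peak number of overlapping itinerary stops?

Sweep the timeline, counting +1 at each start and −1 at each end (ends before starts at a tie):
Nov 6 12:30 start Castle Stop → 1
Nov 6 13:30 start Cathedral Photo → 2
Nov 6 16:00 end Castle Stop → 1
Nov 6 20:00 start Harbour Hike → 2
Nov 6 21:00 end Cathedral Photo → 1
Nov 6 21:30 start Park Photo → 2
Nov 6 23:30 end Harbour Hike → 1
Nov 6 23:30 end Park Photo → 0
Nov 7 14:00 start Cathedral Tour → 1
Nov 7 15:00 end Cathedral Tour → 0
Nov 7 19:30 start Market Stop → 1
Nov 7 20:30 start Museum Hike → 2
Nov 7 22:30 end Museum Hike → 1
Nov 7 23:00 end Market Stop → 0
Nov 8 13:30 start Bridge Transfer → 1
Nov 8 16:00 end Bridge Transfer → 0
Peak is 2, at Nov 6 13:30 (Castle Stop, Cathedral Photo).

2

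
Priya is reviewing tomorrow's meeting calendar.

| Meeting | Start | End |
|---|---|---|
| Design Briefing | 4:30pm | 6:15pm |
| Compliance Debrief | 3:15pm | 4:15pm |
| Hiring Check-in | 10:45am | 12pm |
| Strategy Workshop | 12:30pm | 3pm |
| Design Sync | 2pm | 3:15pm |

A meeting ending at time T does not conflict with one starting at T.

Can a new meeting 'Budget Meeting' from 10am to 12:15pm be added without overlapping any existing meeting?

No — it overlaps Hiring Check-in

Hiring Check-in: starts 10:45am before Budget Meeting ends 12:15pm, and ends 12pm after Budget Meeting starts 10am → overlap.
Strategy Workshop: starts 12:30pm at or after Budget Meeting ends 12:15pm → clear.
Design Sync: starts 2pm at or after Budget Meeting ends 12:15pm → clear.
Compliance Debrief: starts 3:15pm at or after Budget Meeting ends 12:15pm → clear.
Design Briefing: starts 4:30pm at or after Budget Meeting ends 12:15pm → clear.
Budget Meeting overlaps Hiring Check-in.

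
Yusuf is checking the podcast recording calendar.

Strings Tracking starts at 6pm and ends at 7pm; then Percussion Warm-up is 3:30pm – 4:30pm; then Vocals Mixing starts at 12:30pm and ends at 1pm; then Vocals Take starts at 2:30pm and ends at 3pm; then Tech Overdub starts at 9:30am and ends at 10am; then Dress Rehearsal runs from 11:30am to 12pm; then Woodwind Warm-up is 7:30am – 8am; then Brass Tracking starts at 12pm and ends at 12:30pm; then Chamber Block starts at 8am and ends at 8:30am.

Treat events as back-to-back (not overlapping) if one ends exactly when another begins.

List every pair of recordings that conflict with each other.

none

Sorted by start: Woodwind Warm-up, Chamber Block, Tech Overdub, Dress Rehearsal, Brass Tracking, Vocals Mixing, Vocals Take, Percussion Warm-up, Strings Tracking.
Chamber Block starts exactly when Woodwind Warm-up ends (back-to-back, no overlap); Woodwind Warm-up is clear from here.
Tech Overdub starts after Chamber Block ends; Chamber Block is clear from here.
Dress Rehearsal starts after Tech Overdub ends; Tech Overdub is clear from here.
Brass Tracking starts exactly when Dress Rehearsal ends (back-to-back, no overlap); Dress Rehearsal is clear from here.
Vocals Mixing starts exactly when Brass Tracking ends (back-to-back, no overlap); Brass Tracking is clear from here.
Vocals Take starts after Vocals Mixing ends; Vocals Mixing is clear from here.
Percussion Warm-up starts after Vocals Take ends; Vocals Take is clear from here.
Strings Tracking starts after Percussion Warm-up ends.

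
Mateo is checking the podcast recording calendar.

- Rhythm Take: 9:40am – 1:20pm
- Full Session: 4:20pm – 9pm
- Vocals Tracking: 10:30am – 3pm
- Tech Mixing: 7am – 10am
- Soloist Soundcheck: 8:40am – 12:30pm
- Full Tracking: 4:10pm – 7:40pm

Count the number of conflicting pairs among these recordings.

Sorted by start: Tech Mixing, Soloist Soundcheck, Rhythm Take, Vocals Tracking, Full Tracking, Full Session.
Soloist Soundcheck starts before Tech Mixing ends → Tech Mixing and Soloist Soundcheck overlap.
Rhythm Take starts before Tech Mixing ends → Tech Mixing and Rhythm Take overlap.
Vocals Tracking starts after Tech Mixing ends; Tech Mixing is clear from here.
Rhythm Take starts before Soloist Soundcheck ends → Soloist Soundcheck and Rhythm Take overlap.
Vocals Tracking starts before Soloist Soundcheck ends → Soloist Soundcheck and Vocals Tracking overlap.
Full Tracking starts after Soloist Soundcheck ends; Soloist Soundcheck is clear from here.
Vocals Tracking starts before Rhythm Take ends → Rhythm Take and Vocals Tracking overlap.
Full Tracking starts after Rhythm Take ends; Rhythm Take is clear from here.
Full Tracking starts after Vocals Tracking ends; Vocals Tracking is clear from here.
Full Session starts before Full Tracking ends → Full Tracking and Full Session overlap.
Overlapping pairs: Full Session & Full Tracking, Rhythm Take & Soloist Soundcheck, Rhythm Take & Tech Mixing, Rhythm Take & Vocals Tracking, Soloist Soundcheck & Tech Mixing, Soloist Soundcheck & Vocals Tracking — 6 in total.

6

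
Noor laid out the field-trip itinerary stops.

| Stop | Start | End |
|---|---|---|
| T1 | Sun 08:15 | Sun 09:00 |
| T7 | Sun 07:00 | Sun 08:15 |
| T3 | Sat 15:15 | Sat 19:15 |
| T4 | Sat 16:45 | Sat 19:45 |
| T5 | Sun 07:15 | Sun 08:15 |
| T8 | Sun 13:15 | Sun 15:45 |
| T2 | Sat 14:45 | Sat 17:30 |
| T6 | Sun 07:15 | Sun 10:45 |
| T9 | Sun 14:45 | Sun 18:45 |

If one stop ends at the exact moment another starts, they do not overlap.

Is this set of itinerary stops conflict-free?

Sorted by start: T2, T3, T4, T7, T5, T6, T1, T8, T9.
T3 starts before T2 ends → T2 and T3 overlap.
That's a conflict, so the schedule is not conflict-free.

No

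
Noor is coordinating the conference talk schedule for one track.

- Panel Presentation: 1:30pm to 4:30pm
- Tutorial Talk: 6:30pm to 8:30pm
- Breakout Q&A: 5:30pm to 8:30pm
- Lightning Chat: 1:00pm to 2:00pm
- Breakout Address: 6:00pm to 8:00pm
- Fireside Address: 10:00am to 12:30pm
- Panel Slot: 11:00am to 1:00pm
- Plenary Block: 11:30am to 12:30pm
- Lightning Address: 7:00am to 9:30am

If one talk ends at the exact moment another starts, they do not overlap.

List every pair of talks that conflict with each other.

Check each pair: they overlap iff neither finishes before the other starts.
Sorted by start: Lightning Address, Fireside Address, Panel Slot, Plenary Block, Lightning Chat, Panel Presentation, Breakout Q&A, Breakout Address, Tutorial Talk.
Fireside Address starts after Lightning Address ends, so Lightning Address has no further overlaps.
Panel Slot starts before Fireside Address ends → Fireside Address and Panel Slot overlap.
Plenary Block starts before Fireside Address ends → Fireside Address and Plenary Block overlap.
Lightning Chat starts after Fireside Address ends, so Fireside Address has no further overlaps.
Plenary Block starts before Panel Slot ends → Panel Slot and Plenary Block overlap.
Lightning Chat starts exactly when Panel Slot ends (back-to-back, no overlap), so Panel Slot has no further overlaps.
Lightning Chat starts after Plenary Block ends, so Plenary Block has no further overlaps.
Panel Presentation starts before Lightning Chat ends → Lightning Chat and Panel Presentation overlap.
Breakout Q&A starts after Lightning Chat ends, so Lightning Chat has no further overlaps.
Breakout Q&A starts after Panel Presentation ends, so Panel Presentation has no further overlaps.
Breakout Address starts before Breakout Q&A ends → Breakout Q&A and Breakout Address overlap.
Tutorial Talk starts before Breakout Q&A ends → Breakout Q&A and Tutorial Talk overlap.
Tutorial Talk starts before Breakout Address ends → Breakout Address and Tutorial Talk overlap.

Breakout Address & Breakout Q&A, Breakout Address & Tutorial Talk, Breakout Q&A & Tutorial Talk, Fireside Address & Panel Slot, Fireside Address & Plenary Block, Lightning Chat & Panel Presentation, Panel Slot & Plenary Block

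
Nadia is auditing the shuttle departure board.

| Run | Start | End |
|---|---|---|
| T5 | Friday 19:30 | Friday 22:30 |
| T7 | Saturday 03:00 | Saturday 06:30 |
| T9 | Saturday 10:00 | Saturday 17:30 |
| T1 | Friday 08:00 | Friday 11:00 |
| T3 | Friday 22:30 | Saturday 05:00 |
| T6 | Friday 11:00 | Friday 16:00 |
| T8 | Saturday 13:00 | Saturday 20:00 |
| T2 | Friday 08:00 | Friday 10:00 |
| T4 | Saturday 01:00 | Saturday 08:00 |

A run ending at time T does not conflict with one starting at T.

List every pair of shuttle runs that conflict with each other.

T1 & T2, T3 & T4, T3 & T7, T4 & T7, T8 & T9

Sorted by start: T1, T2, T6, T5, T3, T4, T7, T9, T8.
T2 starts before T1 ends → T1 and T2 overlap.
T6 starts exactly when T1 ends (back-to-back, no overlap); T1 is clear from here.
T6 starts after T2 ends; T2 is clear from here.
T5 starts after T6 ends; T6 is clear from here.
T3 starts exactly when T5 ends (back-to-back, no overlap); T5 is clear from here.
T4 starts before T3 ends → T3 and T4 overlap.
T7 starts before T3 ends → T3 and T7 overlap.
T9 starts after T3 ends; T3 is clear from here.
T7 starts before T4 ends → T4 and T7 overlap.
T9 starts after T4 ends; T4 is clear from here.
T9 starts after T7 ends; T7 is clear from here.
T8 starts before T9 ends → T9 and T8 overlap.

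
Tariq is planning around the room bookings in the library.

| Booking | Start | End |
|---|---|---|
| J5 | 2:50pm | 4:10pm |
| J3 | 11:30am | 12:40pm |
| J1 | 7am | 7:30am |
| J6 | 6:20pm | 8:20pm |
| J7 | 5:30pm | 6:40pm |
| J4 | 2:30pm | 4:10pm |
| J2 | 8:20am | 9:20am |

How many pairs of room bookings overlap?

2

Check each pair: they overlap iff neither finishes before the other starts.
Sorted by start: J1, J2, J3, J4, J5, J7, J6.
J2 starts after J1 ends — done with J1.
J3 starts after J2 ends — done with J2.
J4 starts after J3 ends — done with J3.
J5 starts before J4 ends → J4 and J5 overlap.
J7 starts after J4 ends — done with J4.
J7 starts after J5 ends — done with J5.
J6 starts before J7 ends → J7 and J6 overlap.
Overlapping pairs: J4 & J5, J6 & J7 — 2 in total.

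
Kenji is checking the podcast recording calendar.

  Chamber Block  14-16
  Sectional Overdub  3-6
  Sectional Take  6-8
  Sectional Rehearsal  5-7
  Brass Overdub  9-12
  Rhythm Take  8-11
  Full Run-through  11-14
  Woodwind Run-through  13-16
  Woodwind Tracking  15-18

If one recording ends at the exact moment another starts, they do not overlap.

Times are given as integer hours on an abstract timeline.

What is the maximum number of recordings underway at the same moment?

Sweep the timeline, counting +1 at each start and −1 at each end (ends before starts at a tie):
3 start Sectional Overdub → 1
5 start Sectional Rehearsal → 2
6 end Sectional Overdub → 1
6 start Sectional Take → 2
7 end Sectional Rehearsal → 1
8 end Sectional Take → 0
8 start Rhythm Take → 1
9 start Brass Overdub → 2
11 end Rhythm Take → 1
11 start Full Run-through → 2
12 end Brass Overdub → 1
13 start Woodwind Run-through → 2
14 end Full Run-through → 1
14 start Chamber Block → 2
15 start Woodwind Tracking → 3
16 end Chamber Block → 2
16 end Woodwind Run-through → 1
18 end Woodwind Tracking → 0
Peak is 3, at 15 (Chamber Block, Woodwind Run-through, Woodwind Tracking).

3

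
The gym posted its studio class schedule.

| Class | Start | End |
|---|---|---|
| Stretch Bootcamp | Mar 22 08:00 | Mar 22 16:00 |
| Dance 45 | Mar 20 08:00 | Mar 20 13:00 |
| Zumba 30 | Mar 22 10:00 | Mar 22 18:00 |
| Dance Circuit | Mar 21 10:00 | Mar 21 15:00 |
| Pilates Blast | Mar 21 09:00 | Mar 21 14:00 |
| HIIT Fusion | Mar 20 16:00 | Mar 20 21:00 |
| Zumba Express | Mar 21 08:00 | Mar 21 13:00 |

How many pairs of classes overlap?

Two intervals overlap when each starts before the other ends.
Sorted by start: Dance 45, HIIT Fusion, Zumba Express, Pilates Blast, Dance Circuit, Stretch Bootcamp, Zumba 30.
HIIT Fusion starts after Dance 45 ends — done with Dance 45.
Zumba Express starts after HIIT Fusion ends — done with HIIT Fusion.
Pilates Blast starts before Zumba Express ends → Zumba Express and Pilates Blast overlap.
Dance Circuit starts before Zumba Express ends → Zumba Express and Dance Circuit overlap.
Stretch Bootcamp starts after Zumba Express ends — done with Zumba Express.
Dance Circuit starts before Pilates Blast ends → Pilates Blast and Dance Circuit overlap.
Stretch Bootcamp starts after Pilates Blast ends — done with Pilates Blast.
Stretch Bootcamp starts after Dance Circuit ends — done with Dance Circuit.
Zumba 30 starts before Stretch Bootcamp ends → Stretch Bootcamp and Zumba 30 overlap.
Overlapping pairs: Dance Circuit & Pilates Blast, Dance Circuit & Zumba Express, Pilates Blast & Zumba Express, Stretch Bootcamp & Zumba 30 — 4 in total.

4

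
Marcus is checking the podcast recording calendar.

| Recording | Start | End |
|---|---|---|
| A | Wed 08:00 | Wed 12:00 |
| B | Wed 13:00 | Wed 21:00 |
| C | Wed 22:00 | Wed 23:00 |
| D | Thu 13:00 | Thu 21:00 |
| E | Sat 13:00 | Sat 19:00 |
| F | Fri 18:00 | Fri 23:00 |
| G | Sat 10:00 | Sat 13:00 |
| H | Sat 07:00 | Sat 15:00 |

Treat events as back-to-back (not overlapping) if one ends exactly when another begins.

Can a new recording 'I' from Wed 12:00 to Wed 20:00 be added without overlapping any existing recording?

A: ends Wed 12:00 at or before I starts Wed 12:00 → clear.
B: starts Wed 13:00 before I ends Wed 20:00, and ends Wed 21:00 after I starts Wed 12:00 → overlap.
C: starts Wed 22:00 at or after I ends Wed 20:00 → clear.
D: starts Thu 13:00 at or after I ends Wed 20:00 → clear.
F: starts Fri 18:00 at or after I ends Wed 20:00 → clear.
H: starts Sat 07:00 at or after I ends Wed 20:00 → clear.
G: starts Sat 10:00 at or after I ends Wed 20:00 → clear.
E: starts Sat 13:00 at or after I ends Wed 20:00 → clear.
I overlaps B.

No — it overlaps B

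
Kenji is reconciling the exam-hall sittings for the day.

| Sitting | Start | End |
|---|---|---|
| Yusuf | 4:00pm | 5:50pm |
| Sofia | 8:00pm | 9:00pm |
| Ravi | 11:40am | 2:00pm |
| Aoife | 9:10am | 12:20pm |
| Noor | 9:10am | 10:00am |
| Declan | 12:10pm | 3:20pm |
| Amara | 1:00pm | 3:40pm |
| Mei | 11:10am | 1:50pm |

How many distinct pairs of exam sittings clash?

Sorted by start: Aoife, Noor, Mei, Ravi, Declan, Amara, Yusuf, Sofia.
Noor starts before Aoife ends → Aoife and Noor overlap.
Mei starts before Aoife ends → Aoife and Mei overlap.
Ravi starts before Aoife ends → Aoife and Ravi overlap.
Declan starts before Aoife ends → Aoife and Declan overlap.
Amara starts after Aoife ends, so Aoife has no further overlaps.
Mei starts after Noor ends, so Noor has no further overlaps.
Ravi starts before Mei ends → Mei and Ravi overlap.
Declan starts before Mei ends → Mei and Declan overlap.
Amara starts before Mei ends → Mei and Amara overlap.
Yusuf starts after Mei ends, so Mei has no further overlaps.
Declan starts before Ravi ends → Ravi and Declan overlap.
Amara starts before Ravi ends → Ravi and Amara overlap.
Yusuf starts after Ravi ends, so Ravi has no further overlaps.
Amara starts before Declan ends → Declan and Amara overlap.
Yusuf starts after Declan ends, so Declan has no further overlaps.
Yusuf starts after Amara ends, so Amara has no further overlaps.
Sofia starts after Yusuf ends.
Overlapping pairs: Amara & Declan, Amara & Mei, Amara & Ravi, Aoife & Declan, Aoife & Mei, Aoife & Noor, Aoife & Ravi, Declan & Mei, Declan & Ravi, Mei & Ravi — 10 in total.

10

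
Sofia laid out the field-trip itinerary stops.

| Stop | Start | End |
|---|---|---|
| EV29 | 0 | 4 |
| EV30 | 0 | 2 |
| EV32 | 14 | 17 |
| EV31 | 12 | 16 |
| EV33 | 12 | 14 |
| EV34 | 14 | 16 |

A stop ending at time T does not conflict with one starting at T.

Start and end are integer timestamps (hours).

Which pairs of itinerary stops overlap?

Sorted by start: EV29, EV30, EV31, EV33, EV32, EV34.
EV30 starts before EV29 ends → EV29 and EV30 overlap.
EV31 starts after EV29 ends, so nothing later overlaps EV29 either.
EV31 starts after EV30 ends, so nothing later overlaps EV30 either.
EV33 starts before EV31 ends → EV31 and EV33 overlap.
EV32 starts before EV31 ends → EV31 and EV32 overlap.
EV34 starts before EV31 ends → EV31 and EV34 overlap.
EV32 starts exactly when EV33 ends (back-to-back, no overlap), so nothing later overlaps EV33 either.
EV34 starts before EV32 ends → EV32 and EV34 overlap.

EV29 & EV30, EV31 & EV32, EV31 & EV33, EV31 & EV34, EV32 & EV34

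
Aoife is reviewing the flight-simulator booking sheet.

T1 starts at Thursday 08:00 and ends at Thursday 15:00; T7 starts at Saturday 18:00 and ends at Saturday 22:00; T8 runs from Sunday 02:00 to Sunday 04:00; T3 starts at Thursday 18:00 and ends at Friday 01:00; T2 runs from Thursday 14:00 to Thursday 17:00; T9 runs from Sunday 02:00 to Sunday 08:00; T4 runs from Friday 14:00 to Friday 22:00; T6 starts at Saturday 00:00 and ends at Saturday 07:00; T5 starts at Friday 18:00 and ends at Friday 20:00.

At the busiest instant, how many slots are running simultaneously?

2

Sort all start/end points and keep a running count:
Thursday 08:00 start T1 → 1
Thursday 14:00 start T2 → 2
Thursday 15:00 end T1 → 1
Thursday 17:00 end T2 → 0
Thursday 18:00 start T3 → 1
Friday 01:00 end T3 → 0
Friday 14:00 start T4 → 1
Friday 18:00 start T5 → 2
Friday 20:00 end T5 → 1
Friday 22:00 end T4 → 0
Saturday 00:00 start T6 → 1
Saturday 07:00 end T6 → 0
Saturday 18:00 start T7 → 1
Saturday 22:00 end T7 → 0
Sunday 02:00 start T8 → 1
Sunday 02:00 start T9 → 2
Sunday 04:00 end T8 → 1
Sunday 08:00 end T9 → 0
Peak is 2, at Thursday 14:00 (T1, T2).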